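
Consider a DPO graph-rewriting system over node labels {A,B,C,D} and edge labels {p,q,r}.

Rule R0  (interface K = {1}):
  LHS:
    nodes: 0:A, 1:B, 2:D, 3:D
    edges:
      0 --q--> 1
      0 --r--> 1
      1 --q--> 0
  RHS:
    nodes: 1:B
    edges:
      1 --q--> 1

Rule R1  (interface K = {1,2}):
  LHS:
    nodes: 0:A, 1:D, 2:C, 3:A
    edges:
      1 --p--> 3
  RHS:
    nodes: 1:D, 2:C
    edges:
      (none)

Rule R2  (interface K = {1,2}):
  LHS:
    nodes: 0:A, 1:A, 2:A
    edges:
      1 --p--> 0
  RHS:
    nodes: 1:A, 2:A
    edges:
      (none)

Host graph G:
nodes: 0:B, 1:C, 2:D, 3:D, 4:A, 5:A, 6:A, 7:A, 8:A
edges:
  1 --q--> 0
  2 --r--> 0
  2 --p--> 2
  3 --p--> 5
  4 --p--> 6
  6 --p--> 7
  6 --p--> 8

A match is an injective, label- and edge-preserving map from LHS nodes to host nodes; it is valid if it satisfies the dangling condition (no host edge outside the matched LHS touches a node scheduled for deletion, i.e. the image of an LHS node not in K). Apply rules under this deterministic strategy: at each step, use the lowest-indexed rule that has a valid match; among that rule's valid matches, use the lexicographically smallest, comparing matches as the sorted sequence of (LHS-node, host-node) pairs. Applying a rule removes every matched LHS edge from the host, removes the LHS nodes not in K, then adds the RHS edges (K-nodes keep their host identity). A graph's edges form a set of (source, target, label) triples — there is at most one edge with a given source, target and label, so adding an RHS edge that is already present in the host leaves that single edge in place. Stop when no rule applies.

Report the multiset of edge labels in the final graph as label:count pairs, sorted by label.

initial: |V|=9 |E|=7  E = 1-q->0 2-r->0 2-p->2 3-p->5 4-p->6 6-p->7 6-p->8
step 1: apply R2 at {0↦7, 1↦6, 2↦4}  → |V|=8 |E|=6  E = 1-q->0 2-r->0 2-p->2 3-p->5 4-p->6 6-p->8
step 2: apply R2 at {0↦8, 1↦6, 2↦4}  → |V|=7 |E|=5  E = 1-q->0 2-r->0 2-p->2 3-p->5 4-p->6
step 3: apply R2 at {0↦6, 1↦4, 2↦5}  → |V|=6 |E|=4  E = 1-q->0 2-r->0 2-p->2 3-p->5
step 4: apply R1 at {0↦4, 1↦3, 2↦1, 3↦5}  → |V|=4 |E|=3  E = 1-q->0 2-r->0 2-p->2
normal form: no rule applies after step 4
NF edges: [(1, 0, 'q'), (2, 0, 'r'), (2, 2, 'p')]

Answer: p:1 q:1 r:1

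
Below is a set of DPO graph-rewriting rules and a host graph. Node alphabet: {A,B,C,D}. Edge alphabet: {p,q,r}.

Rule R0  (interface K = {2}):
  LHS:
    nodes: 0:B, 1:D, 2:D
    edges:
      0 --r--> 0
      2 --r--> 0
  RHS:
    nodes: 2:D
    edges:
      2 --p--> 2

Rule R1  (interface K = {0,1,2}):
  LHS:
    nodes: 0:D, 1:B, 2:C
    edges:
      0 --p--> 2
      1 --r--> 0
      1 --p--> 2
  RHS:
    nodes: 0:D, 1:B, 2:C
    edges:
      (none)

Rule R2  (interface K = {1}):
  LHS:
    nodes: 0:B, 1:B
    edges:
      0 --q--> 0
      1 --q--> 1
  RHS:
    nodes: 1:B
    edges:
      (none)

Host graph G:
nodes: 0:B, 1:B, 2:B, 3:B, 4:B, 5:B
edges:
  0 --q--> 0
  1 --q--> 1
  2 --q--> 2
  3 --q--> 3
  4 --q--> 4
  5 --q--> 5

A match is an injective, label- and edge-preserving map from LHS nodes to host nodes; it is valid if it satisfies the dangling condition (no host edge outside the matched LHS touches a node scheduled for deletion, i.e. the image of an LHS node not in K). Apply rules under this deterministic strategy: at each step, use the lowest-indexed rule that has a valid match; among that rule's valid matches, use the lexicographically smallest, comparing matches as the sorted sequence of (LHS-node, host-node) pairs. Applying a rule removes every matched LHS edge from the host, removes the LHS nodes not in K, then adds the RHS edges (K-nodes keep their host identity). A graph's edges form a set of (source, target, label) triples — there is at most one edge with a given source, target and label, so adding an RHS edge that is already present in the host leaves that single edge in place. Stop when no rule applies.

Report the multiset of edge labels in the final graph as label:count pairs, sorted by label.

[0] host  ⇒  6 nodes, 6 edges  {0-q->0 1-q->1 2-q->2 3-q->3 4-q->4 5-q->5}
[1] R2 @ {0↦0, 1↦1}  ⇒  5 nodes, 4 edges  {2-q->2 3-q->3 4-q->4 5-q->5}
[2] R2 @ {0↦2, 1↦3}  ⇒  4 nodes, 2 edges  {4-q->4 5-q->5}
[3] R2 @ {0↦4, 1↦5}  ⇒  3 nodes, 0 edges  {∅}
final graph: no rule applies after step 3
NF edges: []

Answer: (no edges)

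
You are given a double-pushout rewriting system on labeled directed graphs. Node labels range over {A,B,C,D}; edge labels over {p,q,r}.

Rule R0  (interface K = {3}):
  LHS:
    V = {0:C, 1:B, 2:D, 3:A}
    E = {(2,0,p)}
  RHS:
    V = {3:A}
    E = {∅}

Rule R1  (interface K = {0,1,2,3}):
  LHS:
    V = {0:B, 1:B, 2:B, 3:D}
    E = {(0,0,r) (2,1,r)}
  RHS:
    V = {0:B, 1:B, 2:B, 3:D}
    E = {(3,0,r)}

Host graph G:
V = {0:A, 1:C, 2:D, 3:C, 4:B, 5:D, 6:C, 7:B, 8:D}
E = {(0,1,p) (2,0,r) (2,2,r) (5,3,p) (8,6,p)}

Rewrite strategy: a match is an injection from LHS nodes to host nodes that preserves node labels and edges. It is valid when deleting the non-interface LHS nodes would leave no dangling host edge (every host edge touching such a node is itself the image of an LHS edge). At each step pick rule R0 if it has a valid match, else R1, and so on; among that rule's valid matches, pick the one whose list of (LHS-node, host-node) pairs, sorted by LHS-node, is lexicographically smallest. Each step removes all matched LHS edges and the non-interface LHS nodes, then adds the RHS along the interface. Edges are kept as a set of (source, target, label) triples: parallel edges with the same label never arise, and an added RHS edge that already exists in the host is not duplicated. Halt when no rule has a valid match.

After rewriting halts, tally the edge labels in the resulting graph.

start.  V:9 E:5  edges: 0-p->1 2-r->0 2-r->2 5-p->3 8-p->6
1. fire R0 via {0↦3, 1↦4, 2↦5, 3↦0}  →  V:6 E:4  edges: 0-p->1 2-r->0 2-r->2 8-p->6
2. fire R0 via {0↦6, 1↦7, 2↦8, 3↦0}  →  V:3 E:3  edges: 0-p->1 2-r->0 2-r->2
normal form: no rule applies after step 2
NF edges: [(0, 1, 'p'), (2, 0, 'r'), (2, 2, 'r')]

Answer: p:1 r:2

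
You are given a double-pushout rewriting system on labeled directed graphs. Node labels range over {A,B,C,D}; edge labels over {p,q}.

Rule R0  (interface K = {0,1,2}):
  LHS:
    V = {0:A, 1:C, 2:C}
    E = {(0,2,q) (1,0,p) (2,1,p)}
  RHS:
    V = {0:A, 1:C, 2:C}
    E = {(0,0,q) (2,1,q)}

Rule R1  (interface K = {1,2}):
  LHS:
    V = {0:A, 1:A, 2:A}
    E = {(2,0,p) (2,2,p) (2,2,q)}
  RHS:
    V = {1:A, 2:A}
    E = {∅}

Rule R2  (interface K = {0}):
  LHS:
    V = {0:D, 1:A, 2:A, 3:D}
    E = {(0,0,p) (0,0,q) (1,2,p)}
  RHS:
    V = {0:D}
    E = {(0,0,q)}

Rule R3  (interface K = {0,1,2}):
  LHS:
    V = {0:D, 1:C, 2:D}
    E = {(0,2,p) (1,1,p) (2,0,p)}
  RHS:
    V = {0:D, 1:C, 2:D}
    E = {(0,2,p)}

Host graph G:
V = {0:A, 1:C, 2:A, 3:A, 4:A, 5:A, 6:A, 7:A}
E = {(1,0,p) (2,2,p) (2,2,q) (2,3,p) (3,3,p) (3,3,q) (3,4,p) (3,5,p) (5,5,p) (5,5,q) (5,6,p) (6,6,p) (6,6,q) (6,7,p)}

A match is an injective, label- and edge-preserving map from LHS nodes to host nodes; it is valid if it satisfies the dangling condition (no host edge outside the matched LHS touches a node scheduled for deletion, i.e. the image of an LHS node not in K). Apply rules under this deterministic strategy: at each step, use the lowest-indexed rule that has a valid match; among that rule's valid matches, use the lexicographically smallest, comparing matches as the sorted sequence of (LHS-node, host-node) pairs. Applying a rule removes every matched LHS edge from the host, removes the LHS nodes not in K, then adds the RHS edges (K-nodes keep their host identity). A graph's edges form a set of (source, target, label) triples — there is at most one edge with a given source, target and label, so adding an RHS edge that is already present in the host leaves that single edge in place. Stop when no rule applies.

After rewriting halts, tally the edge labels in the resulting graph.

start.  V:8 E:14  edges: 1-p->0 2-p->2 2-q->2 2-p->3 3-p->3 3-q->3 3-p->4 3-p->5 5-p->5 5-q->5 5-p->6 6-p->6 6-q->6 6-p->7
1. fire R1 via {0↦4, 1↦0, 2↦3}  →  V:7 E:11  edges: 1-p->0 2-p->2 2-q->2 2-p->3 3-p->5 5-p->5 5-q->5 5-p->6 6-p->6 6-q->6 6-p->7
2. fire R1 via {0↦7, 1↦0, 2↦6}  →  V:6 E:8  edges: 1-p->0 2-p->2 2-q->2 2-p->3 3-p->5 5-p->5 5-q->5 5-p->6
3. fire R1 via {0↦6, 1↦0, 2↦5}  →  V:5 E:5  edges: 1-p->0 2-p->2 2-q->2 2-p->3 3-p->5
normal form: no rule applies after step 3
NF edges: [(1, 0, 'p'), (2, 2, 'p'), (2, 2, 'q'), (2, 3, 'p'), (3, 5, 'p')]

Answer: p:4 q:1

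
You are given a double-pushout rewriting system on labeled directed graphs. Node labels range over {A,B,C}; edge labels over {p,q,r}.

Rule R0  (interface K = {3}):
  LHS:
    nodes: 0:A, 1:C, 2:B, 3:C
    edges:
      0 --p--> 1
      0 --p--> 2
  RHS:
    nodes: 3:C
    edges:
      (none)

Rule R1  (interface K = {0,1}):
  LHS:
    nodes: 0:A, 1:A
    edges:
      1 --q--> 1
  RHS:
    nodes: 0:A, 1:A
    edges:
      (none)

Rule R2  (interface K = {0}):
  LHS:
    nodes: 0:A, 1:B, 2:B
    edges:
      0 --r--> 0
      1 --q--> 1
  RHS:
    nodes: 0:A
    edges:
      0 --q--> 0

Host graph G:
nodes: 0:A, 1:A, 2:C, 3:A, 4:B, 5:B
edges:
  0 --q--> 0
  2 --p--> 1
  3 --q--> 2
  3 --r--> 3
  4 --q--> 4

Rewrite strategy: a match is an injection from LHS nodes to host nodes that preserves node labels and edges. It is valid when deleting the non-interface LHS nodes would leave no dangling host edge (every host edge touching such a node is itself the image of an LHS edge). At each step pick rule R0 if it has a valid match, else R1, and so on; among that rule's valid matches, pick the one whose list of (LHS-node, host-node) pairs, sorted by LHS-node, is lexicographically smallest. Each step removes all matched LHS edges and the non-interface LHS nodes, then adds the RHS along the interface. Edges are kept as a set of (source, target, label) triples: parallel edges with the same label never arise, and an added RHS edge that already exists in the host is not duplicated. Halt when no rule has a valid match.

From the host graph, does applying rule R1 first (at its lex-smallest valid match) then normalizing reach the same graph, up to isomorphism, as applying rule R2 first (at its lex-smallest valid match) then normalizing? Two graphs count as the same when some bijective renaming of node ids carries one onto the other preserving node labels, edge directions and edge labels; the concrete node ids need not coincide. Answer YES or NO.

branch R1-first: apply at {0↦1, 1↦0} → |E|=4, then 2 more step(s) → NF |V|=4 |E|=2 V={0:A, 1:A, 2:C, 3:A} E=2-p->1 3-q->2
branch R2-first: apply at {0↦3, 1↦4, 2↦5} → |E|=4, then 2 more step(s) → NF |V|=4 |E|=2 V={0:A, 1:A, 2:C, 3:A} E=2-p->1 3-q->2
graphs isomorphic (equal up to label-preserving node renaming)

Answer: YES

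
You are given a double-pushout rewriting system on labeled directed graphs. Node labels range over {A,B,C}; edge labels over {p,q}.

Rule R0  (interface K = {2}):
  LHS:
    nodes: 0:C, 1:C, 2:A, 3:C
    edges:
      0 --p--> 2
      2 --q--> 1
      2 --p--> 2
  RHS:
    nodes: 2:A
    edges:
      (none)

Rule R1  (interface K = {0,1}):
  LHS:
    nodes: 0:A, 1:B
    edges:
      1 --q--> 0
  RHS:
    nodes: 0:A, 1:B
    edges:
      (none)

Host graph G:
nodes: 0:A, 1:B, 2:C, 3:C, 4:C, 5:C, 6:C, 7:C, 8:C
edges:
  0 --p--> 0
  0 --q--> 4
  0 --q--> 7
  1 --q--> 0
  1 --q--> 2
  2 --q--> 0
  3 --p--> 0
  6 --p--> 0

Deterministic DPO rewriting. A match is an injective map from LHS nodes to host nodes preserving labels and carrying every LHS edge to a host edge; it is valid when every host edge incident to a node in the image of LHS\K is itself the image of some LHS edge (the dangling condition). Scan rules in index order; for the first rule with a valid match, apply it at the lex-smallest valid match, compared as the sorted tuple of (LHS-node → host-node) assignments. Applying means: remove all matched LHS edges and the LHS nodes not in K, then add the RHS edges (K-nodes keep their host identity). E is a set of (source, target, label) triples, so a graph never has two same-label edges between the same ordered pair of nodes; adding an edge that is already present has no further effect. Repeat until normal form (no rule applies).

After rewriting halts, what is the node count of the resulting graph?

Answer: 6

Steps:
initial: |V|=9 |E|=8  E = 0-p->0 0-q->4 0-q->7 1-q->0 1-q->2 2-q->0 3-p->0 6-p->0
step 1: apply R0 at {0↦3, 1↦4, 2↦0, 3↦5}  → |V|=6 |E|=5  E = 0-q->7 1-q->0 1-q->2 2-q->0 6-p->0
step 2: apply R1 at {0↦0, 1↦1}  → |V|=6 |E|=4  E = 0-q->7 1-q->2 2-q->0 6-p->0
final graph: no rule applies after step 2
NF nodes: {0:A, 1:B, 2:C, 6:C, 7:C, 8:C}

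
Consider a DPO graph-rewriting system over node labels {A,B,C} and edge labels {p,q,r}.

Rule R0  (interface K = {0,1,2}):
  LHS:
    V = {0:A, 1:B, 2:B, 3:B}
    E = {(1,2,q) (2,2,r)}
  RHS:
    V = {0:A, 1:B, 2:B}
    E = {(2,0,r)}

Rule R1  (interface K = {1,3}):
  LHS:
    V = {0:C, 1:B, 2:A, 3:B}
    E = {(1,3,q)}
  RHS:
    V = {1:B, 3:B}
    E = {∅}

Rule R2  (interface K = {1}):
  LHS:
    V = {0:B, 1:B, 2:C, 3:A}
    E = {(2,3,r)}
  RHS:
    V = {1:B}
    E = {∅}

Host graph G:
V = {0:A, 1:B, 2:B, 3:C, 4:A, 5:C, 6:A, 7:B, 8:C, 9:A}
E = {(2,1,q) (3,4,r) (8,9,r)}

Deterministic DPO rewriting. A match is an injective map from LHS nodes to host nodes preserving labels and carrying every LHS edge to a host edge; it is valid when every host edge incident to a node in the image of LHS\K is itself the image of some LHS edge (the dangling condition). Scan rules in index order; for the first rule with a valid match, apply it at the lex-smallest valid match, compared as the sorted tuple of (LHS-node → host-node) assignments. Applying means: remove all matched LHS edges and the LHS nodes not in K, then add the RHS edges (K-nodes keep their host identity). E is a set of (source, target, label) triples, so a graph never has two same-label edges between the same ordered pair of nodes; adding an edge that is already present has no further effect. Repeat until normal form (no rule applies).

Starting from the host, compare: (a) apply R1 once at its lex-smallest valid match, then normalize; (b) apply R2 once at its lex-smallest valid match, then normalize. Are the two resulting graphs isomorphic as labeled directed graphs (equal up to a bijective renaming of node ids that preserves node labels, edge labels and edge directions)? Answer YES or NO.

branch R1-first: apply at {0↦5, 1↦2, 2↦0, 3↦1} → |E|=2, then 2 more step(s) → NF |V|=2 |E|=0 V={6:A, 7:B} E=∅
branch R2-first: apply at {0↦7, 1↦1, 2↦3, 3↦4} → |E|=2, then 2 more step(s) → NF |V|=2 |E|=0 V={2:B, 6:A} E=∅
graphs isomorphic (equal up to label-preserving node renaming)

Answer: YES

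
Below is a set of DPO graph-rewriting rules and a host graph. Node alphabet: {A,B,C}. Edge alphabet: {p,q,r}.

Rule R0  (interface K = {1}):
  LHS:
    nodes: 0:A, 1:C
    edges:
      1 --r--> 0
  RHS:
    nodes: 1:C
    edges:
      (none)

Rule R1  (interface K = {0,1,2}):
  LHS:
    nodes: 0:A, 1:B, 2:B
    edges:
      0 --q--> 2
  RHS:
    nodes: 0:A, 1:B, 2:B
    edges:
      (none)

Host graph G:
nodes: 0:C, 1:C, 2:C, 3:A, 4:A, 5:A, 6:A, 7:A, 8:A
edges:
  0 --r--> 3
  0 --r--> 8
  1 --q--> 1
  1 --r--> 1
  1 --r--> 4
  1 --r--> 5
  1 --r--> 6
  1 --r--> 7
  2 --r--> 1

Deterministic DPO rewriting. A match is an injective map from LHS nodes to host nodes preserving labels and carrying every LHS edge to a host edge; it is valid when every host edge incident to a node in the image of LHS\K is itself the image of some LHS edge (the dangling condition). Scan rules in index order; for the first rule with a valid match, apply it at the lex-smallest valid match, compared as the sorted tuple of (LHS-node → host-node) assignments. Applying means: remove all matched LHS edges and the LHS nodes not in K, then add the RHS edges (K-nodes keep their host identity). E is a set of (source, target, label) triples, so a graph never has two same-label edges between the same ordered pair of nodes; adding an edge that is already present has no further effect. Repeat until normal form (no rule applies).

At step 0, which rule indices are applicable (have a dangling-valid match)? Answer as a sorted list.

Answer: [R0]

Derivation:
R0: 6 valid matches — {0↦3, 1↦0}, {0↦4, 1↦1}, {0↦5, 1↦1} (+3 more)
R1: no valid match — LHS pattern not found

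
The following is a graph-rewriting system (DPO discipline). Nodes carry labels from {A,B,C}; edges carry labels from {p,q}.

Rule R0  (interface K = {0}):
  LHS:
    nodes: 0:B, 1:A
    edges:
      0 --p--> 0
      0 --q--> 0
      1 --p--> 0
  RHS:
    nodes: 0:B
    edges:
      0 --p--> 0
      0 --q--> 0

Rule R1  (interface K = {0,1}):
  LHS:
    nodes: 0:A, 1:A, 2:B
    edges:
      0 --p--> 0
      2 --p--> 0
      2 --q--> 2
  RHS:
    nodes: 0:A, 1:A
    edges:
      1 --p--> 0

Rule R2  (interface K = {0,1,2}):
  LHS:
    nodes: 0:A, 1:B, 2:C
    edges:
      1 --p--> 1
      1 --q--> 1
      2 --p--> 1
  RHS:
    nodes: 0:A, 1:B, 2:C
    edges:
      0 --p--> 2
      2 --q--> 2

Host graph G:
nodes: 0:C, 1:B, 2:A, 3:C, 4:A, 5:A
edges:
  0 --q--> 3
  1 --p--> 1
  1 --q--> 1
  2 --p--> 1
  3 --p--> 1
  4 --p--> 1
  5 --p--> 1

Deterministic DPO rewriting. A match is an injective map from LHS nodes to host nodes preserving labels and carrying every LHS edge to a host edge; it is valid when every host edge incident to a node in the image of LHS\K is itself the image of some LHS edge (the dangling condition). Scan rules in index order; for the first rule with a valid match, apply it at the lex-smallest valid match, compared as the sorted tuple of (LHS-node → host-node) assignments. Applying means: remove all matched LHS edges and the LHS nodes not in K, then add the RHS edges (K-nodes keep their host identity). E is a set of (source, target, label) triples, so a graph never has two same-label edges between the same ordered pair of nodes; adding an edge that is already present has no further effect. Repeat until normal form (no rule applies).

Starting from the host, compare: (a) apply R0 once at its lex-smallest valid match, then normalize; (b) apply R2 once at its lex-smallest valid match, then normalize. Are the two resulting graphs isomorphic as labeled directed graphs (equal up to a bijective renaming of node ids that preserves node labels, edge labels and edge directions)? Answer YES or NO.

Answer: NO

Rewrite trace:
branch R0-first: apply at {0↦1, 1↦2} → |E|=6, then 2 more step(s) → NF |V|=3 |E|=4 V={0:C, 1:B, 3:C} E=0-q->3 1-p->1 1-q->1 3-p->1
branch R2-first: apply at {0↦2, 1↦1, 2↦3} → |E|=6, then 0 more step(s) → NF |V|=6 |E|=6 V={0:C, 1:B, 2:A, 3:C, 4:A, 5:A} E=0-q->3 2-p->1 2-p->3 3-q->3 4-p->1 5-p->1
graphs not isomorphic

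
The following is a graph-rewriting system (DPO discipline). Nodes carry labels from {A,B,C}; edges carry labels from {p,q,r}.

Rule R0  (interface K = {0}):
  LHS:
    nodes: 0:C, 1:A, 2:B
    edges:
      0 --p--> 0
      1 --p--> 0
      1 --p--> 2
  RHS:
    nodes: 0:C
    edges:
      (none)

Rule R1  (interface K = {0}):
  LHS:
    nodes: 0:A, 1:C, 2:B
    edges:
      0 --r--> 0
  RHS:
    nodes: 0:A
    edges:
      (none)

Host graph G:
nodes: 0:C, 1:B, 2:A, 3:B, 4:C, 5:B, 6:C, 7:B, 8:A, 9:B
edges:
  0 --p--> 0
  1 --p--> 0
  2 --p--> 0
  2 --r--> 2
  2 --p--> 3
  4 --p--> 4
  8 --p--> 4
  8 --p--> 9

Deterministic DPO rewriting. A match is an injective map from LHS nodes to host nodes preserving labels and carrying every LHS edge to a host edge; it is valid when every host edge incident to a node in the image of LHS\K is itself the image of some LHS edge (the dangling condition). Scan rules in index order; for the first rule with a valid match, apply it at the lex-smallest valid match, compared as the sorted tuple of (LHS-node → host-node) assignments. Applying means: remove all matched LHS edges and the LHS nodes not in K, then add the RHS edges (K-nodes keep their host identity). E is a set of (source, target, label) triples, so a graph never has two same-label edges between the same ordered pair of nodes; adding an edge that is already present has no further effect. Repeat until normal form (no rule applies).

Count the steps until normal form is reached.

Answer: 3

Rewrite trace:
initial: |V|=10 |E|=8  E = 0-p->0 1-p->0 2-p->0 2-r->2 2-p->3 4-p->4 8-p->4 8-p->9
step 1: apply R0 at {0↦4, 1↦8, 2↦9}  → |V|=8 |E|=5  E = 0-p->0 1-p->0 2-p->0 2-r->2 2-p->3
step 2: apply R1 at {0↦2, 1↦4, 2↦5}  → |V|=6 |E|=4  E = 0-p->0 1-p->0 2-p->0 2-p->3
step 3: apply R0 at {0↦0, 1↦2, 2↦3}  → |V|=4 |E|=1  E = 1-p->0
halt: no rule applies after step 3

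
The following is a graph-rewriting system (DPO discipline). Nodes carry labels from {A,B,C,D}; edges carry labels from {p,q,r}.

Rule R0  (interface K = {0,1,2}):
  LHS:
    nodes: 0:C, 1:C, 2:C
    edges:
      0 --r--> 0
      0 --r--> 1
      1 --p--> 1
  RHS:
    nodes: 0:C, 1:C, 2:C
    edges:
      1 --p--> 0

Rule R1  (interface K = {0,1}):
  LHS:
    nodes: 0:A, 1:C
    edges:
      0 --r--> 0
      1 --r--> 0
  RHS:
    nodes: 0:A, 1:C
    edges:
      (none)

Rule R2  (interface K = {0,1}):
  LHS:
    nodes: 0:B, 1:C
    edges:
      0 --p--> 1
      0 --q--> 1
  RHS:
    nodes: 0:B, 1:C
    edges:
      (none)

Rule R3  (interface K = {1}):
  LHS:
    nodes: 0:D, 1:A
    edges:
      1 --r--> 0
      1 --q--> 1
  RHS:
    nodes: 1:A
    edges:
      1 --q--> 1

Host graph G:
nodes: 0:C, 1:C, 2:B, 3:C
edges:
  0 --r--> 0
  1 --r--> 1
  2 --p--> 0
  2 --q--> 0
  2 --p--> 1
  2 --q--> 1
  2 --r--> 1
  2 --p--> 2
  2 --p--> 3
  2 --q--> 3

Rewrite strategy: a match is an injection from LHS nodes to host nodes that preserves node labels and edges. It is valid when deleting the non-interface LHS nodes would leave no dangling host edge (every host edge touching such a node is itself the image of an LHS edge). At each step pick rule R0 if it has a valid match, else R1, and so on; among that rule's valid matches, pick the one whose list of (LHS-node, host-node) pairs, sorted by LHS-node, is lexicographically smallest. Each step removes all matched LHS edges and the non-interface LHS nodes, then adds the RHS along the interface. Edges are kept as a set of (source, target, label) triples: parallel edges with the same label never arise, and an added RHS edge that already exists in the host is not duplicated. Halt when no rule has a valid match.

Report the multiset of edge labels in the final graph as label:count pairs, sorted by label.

start.  V:4 E:10  edges: 0-r->0 1-r->1 2-p->0 2-q->0 2-p->1 2-q->1 2-r->1 2-p->2 2-p->3 2-q->3
1. fire R2 via {0↦2, 1↦0}  →  V:4 E:8  edges: 0-r->0 1-r->1 2-p->1 2-q->1 2-r->1 2-p->2 2-p->3 2-q->3
2. fire R2 via {0↦2, 1↦1}  →  V:4 E:6  edges: 0-r->0 1-r->1 2-r->1 2-p->2 2-p->3 2-q->3
3. fire R2 via {0↦2, 1↦3}  →  V:4 E:4  edges: 0-r->0 1-r->1 2-r->1 2-p->2
normal form: no rule applies after step 3
NF edges: [(0, 0, 'r'), (1, 1, 'r'), (2, 1, 'r'), (2, 2, 'p')]

Answer: p:1 r:3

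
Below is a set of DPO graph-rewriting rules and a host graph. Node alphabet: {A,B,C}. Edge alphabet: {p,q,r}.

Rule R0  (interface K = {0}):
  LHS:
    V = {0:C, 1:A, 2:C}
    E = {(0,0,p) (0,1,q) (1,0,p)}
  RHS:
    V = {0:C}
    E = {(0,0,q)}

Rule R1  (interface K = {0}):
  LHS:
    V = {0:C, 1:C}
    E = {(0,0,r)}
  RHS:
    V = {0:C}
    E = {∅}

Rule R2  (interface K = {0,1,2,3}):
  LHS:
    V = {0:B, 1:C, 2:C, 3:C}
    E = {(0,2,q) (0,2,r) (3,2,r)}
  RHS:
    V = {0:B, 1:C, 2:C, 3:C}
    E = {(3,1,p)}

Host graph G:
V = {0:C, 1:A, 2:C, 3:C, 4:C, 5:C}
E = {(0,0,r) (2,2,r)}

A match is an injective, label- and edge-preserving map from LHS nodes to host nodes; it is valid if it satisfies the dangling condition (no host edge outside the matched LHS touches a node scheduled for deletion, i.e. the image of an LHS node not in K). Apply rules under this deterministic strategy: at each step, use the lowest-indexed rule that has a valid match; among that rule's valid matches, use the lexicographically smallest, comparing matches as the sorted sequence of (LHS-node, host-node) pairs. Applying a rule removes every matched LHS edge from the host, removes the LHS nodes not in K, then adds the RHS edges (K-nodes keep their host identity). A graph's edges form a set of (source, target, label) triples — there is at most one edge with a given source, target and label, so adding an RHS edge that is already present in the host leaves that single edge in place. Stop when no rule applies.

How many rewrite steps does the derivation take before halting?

start.  V:6 E:2  edges: 0-r->0 2-r->2
1. fire R1 via {0↦0, 1↦3}  →  V:5 E:1  edges: 2-r->2
2. fire R1 via {0↦2, 1↦0}  →  V:4 E:0  edges: ∅
halt: no rule applies after step 2

Answer: 2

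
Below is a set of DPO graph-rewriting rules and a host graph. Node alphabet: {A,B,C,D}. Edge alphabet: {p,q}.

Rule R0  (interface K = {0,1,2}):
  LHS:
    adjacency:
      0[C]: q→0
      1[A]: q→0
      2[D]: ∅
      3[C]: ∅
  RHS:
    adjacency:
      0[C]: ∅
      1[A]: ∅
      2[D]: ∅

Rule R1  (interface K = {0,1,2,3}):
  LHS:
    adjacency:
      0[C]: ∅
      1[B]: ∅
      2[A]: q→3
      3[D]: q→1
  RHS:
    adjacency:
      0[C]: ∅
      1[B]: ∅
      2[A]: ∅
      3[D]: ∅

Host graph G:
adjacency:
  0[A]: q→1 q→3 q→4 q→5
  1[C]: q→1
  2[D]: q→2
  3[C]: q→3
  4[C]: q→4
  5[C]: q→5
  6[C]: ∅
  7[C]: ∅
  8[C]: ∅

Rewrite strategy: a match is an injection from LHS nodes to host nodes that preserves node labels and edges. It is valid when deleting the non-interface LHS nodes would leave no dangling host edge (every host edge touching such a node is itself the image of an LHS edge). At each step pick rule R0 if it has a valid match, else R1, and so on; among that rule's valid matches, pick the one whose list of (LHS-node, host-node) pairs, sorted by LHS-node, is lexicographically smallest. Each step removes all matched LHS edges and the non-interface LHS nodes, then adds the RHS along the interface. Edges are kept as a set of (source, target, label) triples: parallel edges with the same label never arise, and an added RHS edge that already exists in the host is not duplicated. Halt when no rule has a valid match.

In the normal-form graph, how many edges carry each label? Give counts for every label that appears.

[0] host  ⇒  9 nodes, 9 edges  {0-q->1 0-q->3 0-q->4 0-q->5 1-q->1 2-q->2 3-q->3 4-q->4 5-q->5}
[1] R0 @ {0↦1, 1↦0, 2↦2, 3↦6}  ⇒  8 nodes, 7 edges  {0-q->3 0-q->4 0-q->5 2-q->2 3-q->3 4-q->4 5-q->5}
[2] R0 @ {0↦3, 1↦0, 2↦2, 3↦1}  ⇒  7 nodes, 5 edges  {0-q->4 0-q->5 2-q->2 4-q->4 5-q->5}
[3] R0 @ {0↦4, 1↦0, 2↦2, 3↦3}  ⇒  6 nodes, 3 edges  {0-q->5 2-q->2 5-q->5}
[4] R0 @ {0↦5, 1↦0, 2↦2, 3↦4}  ⇒  5 nodes, 1 edges  {2-q->2}
normal form: no rule applies after step 4
NF edges: [(2, 2, 'q')]

Answer: q:1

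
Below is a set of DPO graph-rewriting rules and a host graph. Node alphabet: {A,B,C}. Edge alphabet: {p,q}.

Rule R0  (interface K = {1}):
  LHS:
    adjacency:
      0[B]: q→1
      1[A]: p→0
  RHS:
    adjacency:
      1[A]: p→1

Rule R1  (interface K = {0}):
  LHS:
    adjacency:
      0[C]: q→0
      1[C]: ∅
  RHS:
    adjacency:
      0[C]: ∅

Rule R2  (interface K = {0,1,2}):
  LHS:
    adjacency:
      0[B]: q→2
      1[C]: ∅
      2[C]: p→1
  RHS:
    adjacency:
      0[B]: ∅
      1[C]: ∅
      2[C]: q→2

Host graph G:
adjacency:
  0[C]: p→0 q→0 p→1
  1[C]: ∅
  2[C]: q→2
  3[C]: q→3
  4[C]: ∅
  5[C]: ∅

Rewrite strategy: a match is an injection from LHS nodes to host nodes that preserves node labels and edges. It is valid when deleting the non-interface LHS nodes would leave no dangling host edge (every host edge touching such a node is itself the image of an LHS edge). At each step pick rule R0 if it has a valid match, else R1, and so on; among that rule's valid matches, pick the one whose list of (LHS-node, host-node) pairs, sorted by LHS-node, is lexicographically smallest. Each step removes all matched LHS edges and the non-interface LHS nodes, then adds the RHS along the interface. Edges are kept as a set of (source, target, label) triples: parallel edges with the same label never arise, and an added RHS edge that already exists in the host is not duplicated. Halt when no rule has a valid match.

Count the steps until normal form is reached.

Answer: 3

Derivation:
start.  V:6 E:5  edges: 0-p->0 0-q->0 0-p->1 2-q->2 3-q->3
1. fire R1 via {0↦0, 1↦4}  →  V:5 E:4  edges: 0-p->0 0-p->1 2-q->2 3-q->3
2. fire R1 via {0↦2, 1↦5}  →  V:4 E:3  edges: 0-p->0 0-p->1 3-q->3
3. fire R1 via {0↦3, 1↦2}  →  V:3 E:2  edges: 0-p->0 0-p->1
halt: no rule applies after step 3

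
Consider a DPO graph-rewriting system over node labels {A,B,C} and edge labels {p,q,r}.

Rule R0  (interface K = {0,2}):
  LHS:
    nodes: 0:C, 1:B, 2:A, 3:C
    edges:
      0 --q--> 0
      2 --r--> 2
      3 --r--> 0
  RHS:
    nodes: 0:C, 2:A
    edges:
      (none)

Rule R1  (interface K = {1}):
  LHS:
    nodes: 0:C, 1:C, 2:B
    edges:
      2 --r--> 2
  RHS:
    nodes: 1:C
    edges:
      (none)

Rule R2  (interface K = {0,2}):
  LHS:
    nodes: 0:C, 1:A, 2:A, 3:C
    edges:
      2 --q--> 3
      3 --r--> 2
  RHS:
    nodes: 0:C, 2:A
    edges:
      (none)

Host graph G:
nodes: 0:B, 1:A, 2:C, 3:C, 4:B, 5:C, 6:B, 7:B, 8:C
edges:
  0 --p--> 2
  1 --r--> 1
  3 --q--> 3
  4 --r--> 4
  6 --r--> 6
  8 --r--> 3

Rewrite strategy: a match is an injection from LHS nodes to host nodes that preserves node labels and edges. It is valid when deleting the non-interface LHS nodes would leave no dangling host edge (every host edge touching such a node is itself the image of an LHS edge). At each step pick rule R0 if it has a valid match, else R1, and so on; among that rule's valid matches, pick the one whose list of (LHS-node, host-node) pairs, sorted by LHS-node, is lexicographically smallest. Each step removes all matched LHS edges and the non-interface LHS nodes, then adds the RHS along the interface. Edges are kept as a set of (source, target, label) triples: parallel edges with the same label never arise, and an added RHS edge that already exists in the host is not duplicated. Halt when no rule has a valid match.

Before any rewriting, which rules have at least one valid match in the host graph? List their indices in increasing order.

Answer: [R0,R1]

Derivation:
R0: 1 valid match — {0↦3, 1↦7, 2↦1, 3↦8}
R1: 6 valid matches — {0↦5, 1↦2, 2↦4}, {0↦5, 1↦2, 2↦6}, {0↦5, 1↦3, 2↦4} (+3 more)
R2: no valid match — LHS pattern not found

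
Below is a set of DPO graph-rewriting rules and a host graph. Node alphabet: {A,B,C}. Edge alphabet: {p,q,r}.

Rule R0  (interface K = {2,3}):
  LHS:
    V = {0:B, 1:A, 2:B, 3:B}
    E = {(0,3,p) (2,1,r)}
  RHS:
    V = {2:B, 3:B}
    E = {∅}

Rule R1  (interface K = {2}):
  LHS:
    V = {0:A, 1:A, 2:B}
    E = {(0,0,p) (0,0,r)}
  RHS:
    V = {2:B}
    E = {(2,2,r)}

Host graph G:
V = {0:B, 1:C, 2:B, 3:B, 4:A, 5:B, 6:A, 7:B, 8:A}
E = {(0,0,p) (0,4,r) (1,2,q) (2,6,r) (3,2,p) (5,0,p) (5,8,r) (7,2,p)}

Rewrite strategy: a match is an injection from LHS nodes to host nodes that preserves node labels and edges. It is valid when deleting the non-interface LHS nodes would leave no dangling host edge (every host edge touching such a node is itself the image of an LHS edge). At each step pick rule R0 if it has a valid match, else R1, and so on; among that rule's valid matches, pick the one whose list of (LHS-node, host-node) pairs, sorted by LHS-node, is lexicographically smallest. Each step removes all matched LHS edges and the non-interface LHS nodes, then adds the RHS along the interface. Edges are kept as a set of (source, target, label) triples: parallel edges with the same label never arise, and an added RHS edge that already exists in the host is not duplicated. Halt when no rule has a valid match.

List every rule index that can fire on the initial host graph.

Answer: [R0]

Steps:
R0: 4 valid matches — {0↦3, 1↦4, 2↦0, 3↦2}, {0↦3, 1↦8, 2↦5, 3↦2}, {0↦7, 1↦4, 2↦0, 3↦2} (+1 more)
R1: no valid match — LHS pattern not found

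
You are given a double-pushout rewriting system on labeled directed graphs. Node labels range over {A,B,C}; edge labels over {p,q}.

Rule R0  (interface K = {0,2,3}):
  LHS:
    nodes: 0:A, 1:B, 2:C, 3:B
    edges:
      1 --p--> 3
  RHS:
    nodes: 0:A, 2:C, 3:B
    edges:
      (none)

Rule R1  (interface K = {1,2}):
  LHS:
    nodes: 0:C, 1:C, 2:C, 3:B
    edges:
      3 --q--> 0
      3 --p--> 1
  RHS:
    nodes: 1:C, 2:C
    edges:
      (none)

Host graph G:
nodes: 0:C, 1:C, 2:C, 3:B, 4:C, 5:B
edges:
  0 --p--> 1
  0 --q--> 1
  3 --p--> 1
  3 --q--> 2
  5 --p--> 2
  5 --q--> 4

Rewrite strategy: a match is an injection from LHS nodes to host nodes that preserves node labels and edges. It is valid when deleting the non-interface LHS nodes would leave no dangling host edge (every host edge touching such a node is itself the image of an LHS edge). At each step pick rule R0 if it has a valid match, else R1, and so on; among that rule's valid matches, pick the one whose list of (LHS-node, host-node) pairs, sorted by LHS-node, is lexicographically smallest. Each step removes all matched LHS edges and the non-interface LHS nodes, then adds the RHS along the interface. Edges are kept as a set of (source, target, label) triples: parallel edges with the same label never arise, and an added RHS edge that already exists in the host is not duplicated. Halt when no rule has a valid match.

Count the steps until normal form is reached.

initial: |V|=6 |E|=6  E = 0-p->1 0-q->1 3-p->1 3-q->2 5-p->2 5-q->4
step 1: apply R1 at {0↦4, 1↦2, 2↦0, 3↦5}  → |V|=4 |E|=4  E = 0-p->1 0-q->1 3-p->1 3-q->2
step 2: apply R1 at {0↦2, 1↦1, 2↦0, 3↦3}  → |V|=2 |E|=2  E = 0-p->1 0-q->1
halt: no rule applies after step 2

Answer: 2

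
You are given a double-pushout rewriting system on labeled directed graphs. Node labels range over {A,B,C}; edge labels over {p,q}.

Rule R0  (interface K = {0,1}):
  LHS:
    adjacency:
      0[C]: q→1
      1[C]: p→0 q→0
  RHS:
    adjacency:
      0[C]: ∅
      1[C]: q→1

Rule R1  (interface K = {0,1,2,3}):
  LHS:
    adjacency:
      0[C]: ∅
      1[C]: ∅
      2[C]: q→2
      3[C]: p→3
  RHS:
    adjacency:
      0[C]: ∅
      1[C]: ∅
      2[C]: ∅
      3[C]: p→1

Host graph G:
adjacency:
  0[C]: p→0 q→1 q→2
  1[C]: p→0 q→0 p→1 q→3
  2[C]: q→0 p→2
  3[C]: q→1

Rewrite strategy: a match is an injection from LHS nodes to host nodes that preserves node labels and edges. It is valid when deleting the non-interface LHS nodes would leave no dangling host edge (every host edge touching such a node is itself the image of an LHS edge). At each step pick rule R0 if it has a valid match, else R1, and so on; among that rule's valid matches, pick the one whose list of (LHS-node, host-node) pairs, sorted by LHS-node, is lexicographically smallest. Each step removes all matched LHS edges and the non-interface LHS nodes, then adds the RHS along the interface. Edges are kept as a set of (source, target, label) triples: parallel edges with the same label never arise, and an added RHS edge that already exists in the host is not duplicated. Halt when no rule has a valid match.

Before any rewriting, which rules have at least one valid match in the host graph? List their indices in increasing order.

Answer: [R0]

Derivation:
R0: 1 valid match — {0↦0, 1↦1}
R1: no valid match — LHS pattern not found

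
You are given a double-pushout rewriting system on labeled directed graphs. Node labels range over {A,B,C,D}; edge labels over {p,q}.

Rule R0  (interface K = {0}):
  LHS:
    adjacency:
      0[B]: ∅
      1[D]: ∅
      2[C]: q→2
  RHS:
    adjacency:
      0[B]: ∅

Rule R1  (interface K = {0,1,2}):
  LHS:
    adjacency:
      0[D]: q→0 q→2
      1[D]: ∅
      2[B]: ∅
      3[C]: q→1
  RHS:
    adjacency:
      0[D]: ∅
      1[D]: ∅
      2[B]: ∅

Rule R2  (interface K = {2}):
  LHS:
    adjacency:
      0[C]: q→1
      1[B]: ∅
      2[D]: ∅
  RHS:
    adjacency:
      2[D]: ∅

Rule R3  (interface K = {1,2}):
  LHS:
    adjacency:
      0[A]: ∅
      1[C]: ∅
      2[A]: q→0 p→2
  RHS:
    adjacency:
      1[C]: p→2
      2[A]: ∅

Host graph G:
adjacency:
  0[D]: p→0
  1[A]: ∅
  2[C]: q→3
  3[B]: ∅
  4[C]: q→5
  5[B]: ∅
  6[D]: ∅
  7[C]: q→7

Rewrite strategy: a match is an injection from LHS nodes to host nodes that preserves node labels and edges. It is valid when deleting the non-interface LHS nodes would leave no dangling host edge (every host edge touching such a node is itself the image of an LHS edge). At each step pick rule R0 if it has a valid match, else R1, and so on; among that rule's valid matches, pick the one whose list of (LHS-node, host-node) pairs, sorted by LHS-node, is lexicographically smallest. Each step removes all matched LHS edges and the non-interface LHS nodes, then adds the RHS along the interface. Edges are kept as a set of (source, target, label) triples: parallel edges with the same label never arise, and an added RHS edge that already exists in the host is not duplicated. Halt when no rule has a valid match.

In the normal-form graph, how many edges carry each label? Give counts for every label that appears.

Answer: p:1

Rewrite trace:
initial: |V|=8 |E|=4  E = 0-p->0 2-q->3 4-q->5 7-q->7
step 1: apply R0 at {0↦3, 1↦6, 2↦7}  → |V|=6 |E|=3  E = 0-p->0 2-q->3 4-q->5
step 2: apply R2 at {0↦2, 1↦3, 2↦0}  → |V|=4 |E|=2  E = 0-p->0 4-q->5
step 3: apply R2 at {0↦4, 1↦5, 2↦0}  → |V|=2 |E|=1  E = 0-p->0
halt: no rule applies after step 3
NF edges: [(0, 0, 'p')]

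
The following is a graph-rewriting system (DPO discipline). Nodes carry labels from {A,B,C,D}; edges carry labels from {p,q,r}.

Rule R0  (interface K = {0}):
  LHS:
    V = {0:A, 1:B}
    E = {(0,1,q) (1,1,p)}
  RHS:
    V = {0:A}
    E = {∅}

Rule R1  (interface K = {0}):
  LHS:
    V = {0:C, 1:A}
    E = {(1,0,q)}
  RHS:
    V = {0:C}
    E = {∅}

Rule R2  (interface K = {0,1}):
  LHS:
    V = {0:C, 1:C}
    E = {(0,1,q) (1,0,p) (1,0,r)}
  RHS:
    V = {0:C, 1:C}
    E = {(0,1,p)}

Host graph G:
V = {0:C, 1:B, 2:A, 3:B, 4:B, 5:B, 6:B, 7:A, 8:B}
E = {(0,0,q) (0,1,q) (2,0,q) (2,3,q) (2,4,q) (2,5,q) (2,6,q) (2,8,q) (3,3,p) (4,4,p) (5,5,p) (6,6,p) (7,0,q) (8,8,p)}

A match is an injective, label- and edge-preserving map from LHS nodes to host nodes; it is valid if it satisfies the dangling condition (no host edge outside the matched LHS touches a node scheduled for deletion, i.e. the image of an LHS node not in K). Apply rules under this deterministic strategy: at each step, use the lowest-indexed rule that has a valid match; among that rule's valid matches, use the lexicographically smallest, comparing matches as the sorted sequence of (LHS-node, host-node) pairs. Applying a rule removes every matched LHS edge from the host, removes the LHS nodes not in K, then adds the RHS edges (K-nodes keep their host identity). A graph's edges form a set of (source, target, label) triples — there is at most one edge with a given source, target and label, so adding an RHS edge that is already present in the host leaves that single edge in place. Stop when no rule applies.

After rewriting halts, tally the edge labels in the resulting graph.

Answer: q:2

Steps:
[0] host  ⇒  9 nodes, 14 edges  {0-q->0 0-q->1 2-q->0 2-q->3 2-q->4 2-q->5 2-q->6 2-q->8 3-p->3 4-p->4 5-p->5 6-p->6 7-q->0 8-p->8}
[1] R0 @ {0↦2, 1↦3}  ⇒  8 nodes, 12 edges  {0-q->0 0-q->1 2-q->0 2-q->4 2-q->5 2-q->6 2-q->8 4-p->4 5-p->5 6-p->6 7-q->0 8-p->8}
[2] R0 @ {0↦2, 1↦4}  ⇒  7 nodes, 10 edges  {0-q->0 0-q->1 2-q->0 2-q->5 2-q->6 2-q->8 5-p->5 6-p->6 7-q->0 8-p->8}
[3] R0 @ {0↦2, 1↦5}  ⇒  6 nodes, 8 edges  {0-q->0 0-q->1 2-q->0 2-q->6 2-q->8 6-p->6 7-q->0 8-p->8}
[4] R0 @ {0↦2, 1↦6}  ⇒  5 nodes, 6 edges  {0-q->0 0-q->1 2-q->0 2-q->8 7-q->0 8-p->8}
[5] R0 @ {0↦2, 1↦8}  ⇒  4 nodes, 4 edges  {0-q->0 0-q->1 2-q->0 7-q->0}
[6] R1 @ {0↦0, 1↦2}  ⇒  3 nodes, 3 edges  {0-q->0 0-q->1 7-q->0}
[7] R1 @ {0↦0, 1↦7}  ⇒  2 nodes, 2 edges  {0-q->0 0-q->1}
final graph: no rule applies after step 7
NF edges: [(0, 0, 'q'), (0, 1, 'q')]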